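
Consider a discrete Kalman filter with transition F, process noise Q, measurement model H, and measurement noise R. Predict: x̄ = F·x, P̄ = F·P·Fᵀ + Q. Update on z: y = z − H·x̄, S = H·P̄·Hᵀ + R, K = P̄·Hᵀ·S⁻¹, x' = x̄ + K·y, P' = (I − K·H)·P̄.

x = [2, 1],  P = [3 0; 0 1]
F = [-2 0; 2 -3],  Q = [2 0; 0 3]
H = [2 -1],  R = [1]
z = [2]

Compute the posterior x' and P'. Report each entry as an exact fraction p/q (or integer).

x̄ = F·x = [-4, 1]
P̄ = F·P·Fᵀ + Q = [14 -12; -12 24]
y = z − H·x̄ = [11]
S = H·P̄·Hᵀ + R = [129]
K = P̄·Hᵀ·S⁻¹ = [40/129; -16/43]
x' = x̄ + K·y = [-76/129, -133/43]
P' = (I − K·H)·P̄ = [206/129 124/43; 124/43 264/43]

x' = [-76/129, -133/43]
P' = [206/129 124/43; 124/43 264/43]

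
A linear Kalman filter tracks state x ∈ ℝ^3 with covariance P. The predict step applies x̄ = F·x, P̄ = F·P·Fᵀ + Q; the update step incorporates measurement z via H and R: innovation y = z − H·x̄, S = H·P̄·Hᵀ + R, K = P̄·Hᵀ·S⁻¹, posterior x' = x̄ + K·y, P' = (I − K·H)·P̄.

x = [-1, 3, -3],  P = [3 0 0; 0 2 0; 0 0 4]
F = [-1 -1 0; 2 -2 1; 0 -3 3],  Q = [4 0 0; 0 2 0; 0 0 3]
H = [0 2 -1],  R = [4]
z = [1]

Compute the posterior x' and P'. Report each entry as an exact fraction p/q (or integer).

x' = [-188/69, -619/69, -429/23]
P' = [521/69 142/69 108/23; 142/69 1010/69 636/23; 108/23 636/23 1284/23]

x̄ = F·x = [-2, -11, -18]
P̄ = F·P·Fᵀ + Q = [9 -2 6; -2 26 24; 6 24 57]
y = z − H·x̄ = [5]
S = H·P̄·Hᵀ + R = [69]
K = P̄·Hᵀ·S⁻¹ = [-10/69; 28/69; -3/23]
x' = x̄ + K·y = [-188/69, -619/69, -429/23]
P' = (I − K·H)·P̄ = [521/69 142/69 108/23; 142/69 1010/69 636/23; 108/23 636/23 1284/23]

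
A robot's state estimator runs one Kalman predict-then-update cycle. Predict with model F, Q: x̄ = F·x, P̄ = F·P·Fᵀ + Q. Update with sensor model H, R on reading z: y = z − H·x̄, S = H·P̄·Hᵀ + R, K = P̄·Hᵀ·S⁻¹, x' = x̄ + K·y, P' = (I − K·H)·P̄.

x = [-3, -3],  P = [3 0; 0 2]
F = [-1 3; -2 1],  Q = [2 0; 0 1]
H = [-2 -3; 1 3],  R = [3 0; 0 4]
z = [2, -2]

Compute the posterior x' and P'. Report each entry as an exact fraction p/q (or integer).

x̄ = F·x = [-6, 3]
P̄ = F·P·Fᵀ + Q = [23 12; 12 15]
y = z − H·x̄ = [-1, -5]
S = H·P̄·Hᵀ + R = [374 -289; -289 234]
K = P̄·Hᵀ·S⁻¹ = [-2137/3995 -96/235; 327/3995 81/235]
x' = x̄ + K·y = [-13673/3995, 4773/3995]
P' = (I − K·H)·P̄ = [12939/3995 -6489/3995; -6489/3995 3999/3995]

x' = [-13673/3995, 4773/3995]
P' = [12939/3995 -6489/3995; -6489/3995 3999/3995]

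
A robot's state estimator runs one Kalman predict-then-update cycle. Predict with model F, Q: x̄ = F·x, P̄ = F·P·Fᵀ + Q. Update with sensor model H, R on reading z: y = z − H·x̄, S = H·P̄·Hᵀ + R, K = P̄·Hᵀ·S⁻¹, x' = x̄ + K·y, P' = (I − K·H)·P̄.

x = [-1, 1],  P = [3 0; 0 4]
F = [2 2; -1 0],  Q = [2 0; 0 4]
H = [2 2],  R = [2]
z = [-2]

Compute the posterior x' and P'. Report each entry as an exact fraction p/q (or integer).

x' = [-32/17, 47/51]
P' = [126/17 -118/17; -118/17 355/51]

x̄ = F·x = [0, 1]
P̄ = F·P·Fᵀ + Q = [30 -6; -6 7]
y = z − H·x̄ = [-4]
S = H·P̄·Hᵀ + R = [102]
K = P̄·Hᵀ·S⁻¹ = [8/17; 1/51]
x' = x̄ + K·y = [-32/17, 47/51]
P' = (I − K·H)·P̄ = [126/17 -118/17; -118/17 355/51]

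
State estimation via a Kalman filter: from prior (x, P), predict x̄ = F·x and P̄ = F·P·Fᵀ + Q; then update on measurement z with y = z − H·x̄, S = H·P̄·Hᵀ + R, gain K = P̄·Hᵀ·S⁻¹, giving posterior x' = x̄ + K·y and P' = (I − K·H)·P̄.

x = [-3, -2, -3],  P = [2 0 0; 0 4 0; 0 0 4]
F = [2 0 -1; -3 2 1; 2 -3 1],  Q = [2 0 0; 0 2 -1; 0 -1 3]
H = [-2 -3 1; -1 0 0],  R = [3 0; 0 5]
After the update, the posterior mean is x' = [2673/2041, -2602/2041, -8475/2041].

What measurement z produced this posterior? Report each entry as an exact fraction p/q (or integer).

x̄ = F·x = [-3, 2, -3]
P̄ = F·P·Fᵀ + Q = [14 -16 4; -16 40 -33; 4 -33 51]
S = H·P̄·Hᵀ + R = [460 -24; -24 19]
K = P̄·Hᵀ·S⁻¹ = [30/2041 -1466/2041; -1915/8164 1114/2041; 1301/4082 392/2041]
x' − x̄ = [8796/2041, -6684/2041, -2352/2041] = K·y
y = (KᵀK)⁻¹·Kᵀ·(x' − x̄) = [0, -6]
z = y + H·x̄ = [0, -6] + [-3, 3] = [-3, -3]

z = [-3, -3]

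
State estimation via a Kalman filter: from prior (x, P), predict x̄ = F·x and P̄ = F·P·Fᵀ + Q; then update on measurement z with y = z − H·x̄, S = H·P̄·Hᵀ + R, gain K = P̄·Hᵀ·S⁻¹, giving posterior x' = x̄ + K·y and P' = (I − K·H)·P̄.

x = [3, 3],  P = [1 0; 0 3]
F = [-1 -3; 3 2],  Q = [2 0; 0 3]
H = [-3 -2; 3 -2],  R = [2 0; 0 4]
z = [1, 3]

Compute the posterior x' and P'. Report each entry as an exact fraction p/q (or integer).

x' = [3042/10469, -15147/20938]
P' = [1734/10469 -879/10469; -879/10469 7629/20938]

x̄ = F·x = [-12, 15]
P̄ = F·P·Fᵀ + Q = [30 -21; -21 24]
y = z − H·x̄ = [-5, 69]
S = H·P̄·Hᵀ + R = [116 -174; -174 622]
K = P̄·Hᵀ·S⁻¹ = [-1722/10469 60/361; -2496/10469 -177/722]
x' = x̄ + K·y = [3042/10469, -15147/20938]
P' = (I − K·H)·P̄ = [1734/10469 -879/10469; -879/10469 7629/20938]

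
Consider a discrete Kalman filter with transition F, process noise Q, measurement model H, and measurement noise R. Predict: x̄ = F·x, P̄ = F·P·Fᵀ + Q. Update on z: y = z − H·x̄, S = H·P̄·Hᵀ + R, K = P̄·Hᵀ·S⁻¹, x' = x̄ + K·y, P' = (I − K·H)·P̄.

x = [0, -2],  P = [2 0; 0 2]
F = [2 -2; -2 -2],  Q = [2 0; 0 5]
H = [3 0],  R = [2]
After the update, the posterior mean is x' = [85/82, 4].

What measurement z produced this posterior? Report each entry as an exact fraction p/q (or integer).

x̄ = F·x = [4, 4]
P̄ = F·P·Fᵀ + Q = [18 0; 0 21]
S = H·P̄·Hᵀ + R = [164]
K = P̄·Hᵀ·S⁻¹ = [27/82; 0]
x' − x̄ = [-243/82, 0] = K·y
y = (KᵀK)⁻¹·Kᵀ·(x' − x̄) = [-9]
z = y + H·x̄ = [-9] + [12] = [3]

z = [3]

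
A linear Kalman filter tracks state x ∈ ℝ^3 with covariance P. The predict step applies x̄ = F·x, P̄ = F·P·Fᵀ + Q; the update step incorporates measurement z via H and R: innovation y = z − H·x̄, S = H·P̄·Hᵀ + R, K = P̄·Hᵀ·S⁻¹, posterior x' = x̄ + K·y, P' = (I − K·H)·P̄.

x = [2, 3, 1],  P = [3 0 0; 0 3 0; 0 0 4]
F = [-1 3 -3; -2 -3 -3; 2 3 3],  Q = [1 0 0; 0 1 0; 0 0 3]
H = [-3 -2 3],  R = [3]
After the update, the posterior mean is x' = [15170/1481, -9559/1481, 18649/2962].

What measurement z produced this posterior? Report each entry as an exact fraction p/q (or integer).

x̄ = F·x = [4, -16, 16]
P̄ = F·P·Fᵀ + Q = [67 15 -15; 15 76 -75; -15 -75 78]
S = H·P̄·Hᵀ + R = [2962]
K = P̄·Hᵀ·S⁻¹ = [-138/1481; -211/1481; 429/2962]
x' − x̄ = [9246/1481, 14137/1481, -28743/2962] = K·y
y = (KᵀK)⁻¹·Kᵀ·(x' − x̄) = [-67]
z = y + H·x̄ = [-67] + [68] = [1]

z = [1]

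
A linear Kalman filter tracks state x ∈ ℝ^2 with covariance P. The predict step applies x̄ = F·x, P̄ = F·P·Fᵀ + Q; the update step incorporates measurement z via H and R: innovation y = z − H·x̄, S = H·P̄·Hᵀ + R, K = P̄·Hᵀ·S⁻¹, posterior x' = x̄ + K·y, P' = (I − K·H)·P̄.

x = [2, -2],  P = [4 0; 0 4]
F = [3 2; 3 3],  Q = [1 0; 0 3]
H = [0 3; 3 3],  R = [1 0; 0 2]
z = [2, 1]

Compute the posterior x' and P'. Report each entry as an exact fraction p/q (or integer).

x' = [-3932/33959, 19125/33959]
P' = [10231/33959 -3255/33959; -3255/33959 3525/33959]

x̄ = F·x = [2, 0]
P̄ = F·P·Fᵀ + Q = [53 60; 60 75]
y = z − H·x̄ = [2, -5]
S = H·P̄·Hᵀ + R = [676 1215; 1215 2234]
K = P̄·Hᵀ·S⁻¹ = [-9765/33959 10464/33959; 10575/33959 405/33959]
x' = x̄ + K·y = [-3932/33959, 19125/33959]
P' = (I − K·H)·P̄ = [10231/33959 -3255/33959; -3255/33959 3525/33959]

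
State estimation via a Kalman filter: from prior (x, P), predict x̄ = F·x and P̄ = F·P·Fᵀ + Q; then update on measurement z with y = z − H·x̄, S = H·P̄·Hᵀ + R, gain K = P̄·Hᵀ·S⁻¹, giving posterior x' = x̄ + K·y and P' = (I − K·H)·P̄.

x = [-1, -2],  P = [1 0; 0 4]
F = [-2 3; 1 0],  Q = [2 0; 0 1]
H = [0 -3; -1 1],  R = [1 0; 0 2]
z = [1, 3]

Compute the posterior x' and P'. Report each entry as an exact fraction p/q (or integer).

x' = [-1384/403, -151/403]
P' = [802/403 38/403; 38/403 42/403]

x̄ = F·x = [-4, -1]
P̄ = F·P·Fᵀ + Q = [42 -2; -2 2]
y = z − H·x̄ = [-2, 0]
S = H·P̄·Hᵀ + R = [19 -12; -12 50]
K = P̄·Hᵀ·S⁻¹ = [-114/403 -382/403; -126/403 2/403]
x' = x̄ + K·y = [-1384/403, -151/403]
P' = (I − K·H)·P̄ = [802/403 38/403; 38/403 42/403]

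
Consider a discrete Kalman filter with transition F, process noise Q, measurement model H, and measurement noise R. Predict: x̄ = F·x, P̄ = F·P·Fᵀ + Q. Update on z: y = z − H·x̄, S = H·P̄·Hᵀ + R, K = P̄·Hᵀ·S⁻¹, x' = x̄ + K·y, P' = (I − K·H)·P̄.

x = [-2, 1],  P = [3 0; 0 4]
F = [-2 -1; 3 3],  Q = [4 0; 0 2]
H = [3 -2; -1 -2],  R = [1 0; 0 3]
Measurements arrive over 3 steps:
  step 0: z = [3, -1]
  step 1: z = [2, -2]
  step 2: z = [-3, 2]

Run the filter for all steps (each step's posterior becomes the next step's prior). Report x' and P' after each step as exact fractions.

step 0: x' = [28809/28163, 631/28163], P' = [6460/28163 6310/28163; 6310/28163 11395/28163]
step 1: x' = [97750761/107751037, 45120112/107751037], P' = [23855845/107751037 22941259/107751037; 22941259/107751037 41820115/107751037]
step 2: x' = [-444859139021/397550244347, -66407545873/397550244347], P' = [87988049621/397550244347 84582811346/397550244347; 84582811346/397550244347 154172605400/397550244347]

step 0: x̄ = F·x = [3, -3]
step 0: P̄ = F·P·Fᵀ + Q = [20 -30; -30 65]
step 0: y = z − H·x̄ = [-12, -4]
step 0: S = H·P̄·Hᵀ + R = [801 320; 320 163]
step 0: K = P̄·Hᵀ·S⁻¹ = [6760/28163 -6360/28163; -3860/28163 -9700/28163]
step 0: x' = x̄ + K·y = [28809/28163, 631/28163]
step 0: P' = (I − K·H)·P̄ = [6460/28163 6310/28163; 6310/28163 11395/28163]
step 1: x̄ = F·x = [-58249/28163, 88320/28163]
step 1: P̄ = F·P·Fᵀ + Q = [175127/28163 -129735/28163; -129735/28163 330601/28163]
step 1: y = z − H·x̄ = [407713/28163, 62065/28163]
step 1: S = H·P̄·Hᵀ + R = [4483530/28163 1315963/28163; 1315963/28163 1063080/28163]
step 1: K = P̄·Hᵀ·S⁻¹ = [25685017/107751037 -23246121/107751037; -14816453/107751037 -35527163/107751037]
step 1: x' = x̄ + K·y = [97750761/107751037, 45120112/107751037]
step 1: P' = (I − K·H)·P̄ = [23855845/107751037 22941259/107751037; 22941259/107751037 41820115/107751037]
step 2: x̄ = F·x = [-240621634/107751037, 428612619/107751037]
step 2: P̄ = F·P·Fᵀ + Q = [660012679/107751037 -475066746/107751037; -475066746/107751037 1219528376/107751037]
step 2: y = z − H·x̄ = [1255837029/107751037, 832105678/107751037]
step 2: S = H·P̄·Hᵀ + R = [16626779604/107751037 4798342451/107751037; 4798342451/107751037 3961112310/107751037]
step 2: K = P̄·Hᵀ·S⁻¹ = [94798526171/397550244347 -85717890771/397550244347; -54596776762/397550244347 -130976007382/397550244347]
step 2: x' = x̄ + K·y = [-444859139021/397550244347, -66407545873/397550244347]
step 2: P' = (I − K·H)·P̄ = [87988049621/397550244347 84582811346/397550244347; 84582811346/397550244347 154172605400/397550244347]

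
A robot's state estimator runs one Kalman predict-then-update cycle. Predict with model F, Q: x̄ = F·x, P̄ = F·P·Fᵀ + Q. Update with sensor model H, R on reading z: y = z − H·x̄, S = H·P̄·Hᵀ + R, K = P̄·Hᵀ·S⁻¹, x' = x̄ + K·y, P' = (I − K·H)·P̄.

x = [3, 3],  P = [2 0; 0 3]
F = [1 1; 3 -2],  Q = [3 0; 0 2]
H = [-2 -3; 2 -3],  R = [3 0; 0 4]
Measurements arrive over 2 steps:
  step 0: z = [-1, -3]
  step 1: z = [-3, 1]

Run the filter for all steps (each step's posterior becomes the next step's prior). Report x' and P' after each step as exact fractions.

step 0: x' = [-1622/9779, 6345/9779], P' = [4056/9779 -384/9779; -384/9779 1888/9779]
step 1: x' = [19206090/19602593, 5493443/19602593], P' = [7584945/19602593 -654606/19602593; -654606/19602593 3688384/19602593]

step 0: x̄ = F·x = [6, 3]
step 0: P̄ = F·P·Fᵀ + Q = [8 0; 0 32]
step 0: y = z − H·x̄ = [20, -6]
step 0: S = H·P̄·Hᵀ + R = [323 256; 256 324]
step 0: K = P̄·Hᵀ·S⁻¹ = [-2320/9779 2316/9779; -1632/9779 -1608/9779]
step 0: x' = x̄ + K·y = [-1622/9779, 6345/9779]
step 0: P' = (I − K·H)·P̄ = [4056/9779 -384/9779; -384/9779 1888/9779]
step 1: x̄ = F·x = [4723/9779, -228/127]
step 1: P̄ = F·P·Fᵀ + Q = [34513/9779 104/127; 104/127 886/127]
step 1: y = z − H·x̄ = [-72559/9779, -52335/9779]
step 1: S = H·P̄·Hᵀ + R = [877483/9779 475946/9779; 475946/9779 695070/9779]
step 1: K = P̄·Hᵀ·S⁻¹ = [-4402024/19602593 4283427/19602593; -3251980/19602593 -3093591/19602593]
step 1: x' = x̄ + K·y = [19206090/19602593, 5493443/19602593]
step 1: P' = (I − K·H)·P̄ = [7584945/19602593 -654606/19602593; -654606/19602593 3688384/19602593]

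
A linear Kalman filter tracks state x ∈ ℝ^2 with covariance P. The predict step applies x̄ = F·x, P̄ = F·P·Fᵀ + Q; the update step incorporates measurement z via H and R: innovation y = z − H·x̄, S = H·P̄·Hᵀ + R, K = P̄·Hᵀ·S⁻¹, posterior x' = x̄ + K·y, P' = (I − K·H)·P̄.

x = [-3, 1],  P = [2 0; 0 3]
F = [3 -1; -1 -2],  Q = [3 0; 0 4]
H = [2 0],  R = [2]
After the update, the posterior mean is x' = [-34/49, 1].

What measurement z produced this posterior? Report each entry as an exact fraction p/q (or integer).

x̄ = F·x = [-10, 1]
P̄ = F·P·Fᵀ + Q = [24 0; 0 18]
S = H·P̄·Hᵀ + R = [98]
K = P̄·Hᵀ·S⁻¹ = [24/49; 0]
x' − x̄ = [456/49, 0] = K·y
y = (KᵀK)⁻¹·Kᵀ·(x' − x̄) = [19]
z = y + H·x̄ = [19] + [-20] = [-1]

z = [-1]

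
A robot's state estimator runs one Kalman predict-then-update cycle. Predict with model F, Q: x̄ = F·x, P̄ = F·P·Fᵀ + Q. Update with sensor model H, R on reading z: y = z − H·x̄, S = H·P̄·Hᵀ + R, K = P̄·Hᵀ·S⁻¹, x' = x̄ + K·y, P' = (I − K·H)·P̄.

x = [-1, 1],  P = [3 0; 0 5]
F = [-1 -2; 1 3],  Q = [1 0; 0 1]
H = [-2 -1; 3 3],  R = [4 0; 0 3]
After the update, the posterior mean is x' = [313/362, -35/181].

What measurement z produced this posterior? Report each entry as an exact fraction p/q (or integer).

x̄ = F·x = [-1, 2]
P̄ = F·P·Fᵀ + Q = [24 -33; -33 49]
S = H·P̄·Hᵀ + R = [17 6; 6 66]
K = P̄·Hᵀ·S⁻¹ = [-138/181 -123/362; 139/181 119/181]
x' − x̄ = [675/362, -397/181] = K·y
y = (KᵀK)⁻¹·Kᵀ·(x' − x̄) = [-2, -1]
z = y + H·x̄ = [-2, -1] + [0, 3] = [-2, 2]

z = [-2, 2]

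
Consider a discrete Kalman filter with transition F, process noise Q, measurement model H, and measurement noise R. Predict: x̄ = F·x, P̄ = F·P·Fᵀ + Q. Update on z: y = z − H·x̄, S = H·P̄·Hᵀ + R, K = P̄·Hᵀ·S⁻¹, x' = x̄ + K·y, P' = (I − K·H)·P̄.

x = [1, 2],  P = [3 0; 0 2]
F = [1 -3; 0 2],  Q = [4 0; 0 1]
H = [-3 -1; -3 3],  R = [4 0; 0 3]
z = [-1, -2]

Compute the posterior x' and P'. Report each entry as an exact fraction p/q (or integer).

x' = [1179/2375, -142/2375]
P' = [1153/4750 681/4750; 681/4750 1737/4750]

x̄ = F·x = [-5, 4]
P̄ = F·P·Fᵀ + Q = [25 -12; -12 9]
y = z − H·x̄ = [-12, -29]
S = H·P̄·Hᵀ + R = [166 270; 270 525]
K = P̄·Hᵀ·S⁻¹ = [-207/950 -236/2375; -189/950 528/2375]
x' = x̄ + K·y = [1179/2375, -142/2375]
P' = (I − K·H)·P̄ = [1153/4750 681/4750; 681/4750 1737/4750]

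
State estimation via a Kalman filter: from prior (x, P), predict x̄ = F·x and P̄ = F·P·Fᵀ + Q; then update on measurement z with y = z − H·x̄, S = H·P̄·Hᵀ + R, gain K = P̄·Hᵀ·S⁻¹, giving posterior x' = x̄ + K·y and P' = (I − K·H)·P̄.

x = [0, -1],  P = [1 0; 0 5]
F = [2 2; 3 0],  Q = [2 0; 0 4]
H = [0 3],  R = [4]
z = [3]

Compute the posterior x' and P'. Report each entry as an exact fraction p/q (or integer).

x̄ = F·x = [-2, 0]
P̄ = F·P·Fᵀ + Q = [26 6; 6 13]
y = z − H·x̄ = [3]
S = H·P̄·Hᵀ + R = [121]
K = P̄·Hᵀ·S⁻¹ = [18/121; 39/121]
x' = x̄ + K·y = [-188/121, 117/121]
P' = (I − K·H)·P̄ = [2822/121 24/121; 24/121 52/121]

x' = [-188/121, 117/121]
P' = [2822/121 24/121; 24/121 52/121]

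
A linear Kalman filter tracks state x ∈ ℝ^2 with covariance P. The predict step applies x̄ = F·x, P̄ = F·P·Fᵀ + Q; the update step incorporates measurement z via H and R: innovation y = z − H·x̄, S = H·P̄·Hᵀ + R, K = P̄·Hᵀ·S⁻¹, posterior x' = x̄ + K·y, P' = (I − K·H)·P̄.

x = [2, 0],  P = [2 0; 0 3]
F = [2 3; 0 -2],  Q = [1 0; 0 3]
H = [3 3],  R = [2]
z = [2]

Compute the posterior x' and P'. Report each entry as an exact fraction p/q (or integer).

x' = [8/137, 90/137]
P' = [2016/137 -1980/137; -1980/137 1974/137]

x̄ = F·x = [4, 0]
P̄ = F·P·Fᵀ + Q = [36 -18; -18 15]
y = z − H·x̄ = [-10]
S = H·P̄·Hᵀ + R = [137]
K = P̄·Hᵀ·S⁻¹ = [54/137; -9/137]
x' = x̄ + K·y = [8/137, 90/137]
P' = (I − K·H)·P̄ = [2016/137 -1980/137; -1980/137 1974/137]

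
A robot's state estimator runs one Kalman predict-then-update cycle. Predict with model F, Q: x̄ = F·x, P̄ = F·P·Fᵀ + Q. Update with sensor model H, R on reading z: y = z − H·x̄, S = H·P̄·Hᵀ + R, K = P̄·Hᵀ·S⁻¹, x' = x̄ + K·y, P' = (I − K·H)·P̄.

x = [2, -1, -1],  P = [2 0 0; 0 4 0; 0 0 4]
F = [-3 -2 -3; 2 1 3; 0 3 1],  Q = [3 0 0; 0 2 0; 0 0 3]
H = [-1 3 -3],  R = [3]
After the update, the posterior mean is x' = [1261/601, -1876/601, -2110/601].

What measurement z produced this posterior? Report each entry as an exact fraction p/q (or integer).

x̄ = F·x = [-1, 0, -4]
P̄ = F·P·Fᵀ + Q = [73 -56 -36; -56 50 24; -36 24 43]
S = H·P̄·Hᵀ + R = [601]
K = P̄·Hᵀ·S⁻¹ = [-133/601; 134/601; -21/601]
x' − x̄ = [1862/601, -1876/601, 294/601] = K·y
y = (KᵀK)⁻¹·Kᵀ·(x' − x̄) = [-14]
z = y + H·x̄ = [-14] + [13] = [-1]

z = [-1]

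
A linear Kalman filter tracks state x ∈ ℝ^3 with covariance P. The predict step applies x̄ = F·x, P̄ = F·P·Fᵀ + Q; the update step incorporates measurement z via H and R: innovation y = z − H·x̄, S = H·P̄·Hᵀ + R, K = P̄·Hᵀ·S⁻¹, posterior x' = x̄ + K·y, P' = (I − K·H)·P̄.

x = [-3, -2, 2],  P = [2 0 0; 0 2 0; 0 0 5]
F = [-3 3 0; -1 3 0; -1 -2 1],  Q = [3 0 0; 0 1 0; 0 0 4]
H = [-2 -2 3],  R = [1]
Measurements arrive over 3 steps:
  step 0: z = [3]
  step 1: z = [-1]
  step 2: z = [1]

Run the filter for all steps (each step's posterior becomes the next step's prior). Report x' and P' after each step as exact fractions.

step 0: x' = [1461/199, 123/199, 1257/199], P' = [2577/199 456/199 2010/199; 456/199 579/199 680/199; 2010/199 680/199 7203/796]
step 1: x' = [-5408058/734219, 1327664/734219, -2952921/734219], P' = [23154297/734219 -2956206/734219 13396566/734219; -2956206/734219 1986715/734219 -685542/734219; 13396566/734219 -685542/734219 8483479/734219]
step 2: x' = [-543836754/2345870599, -370119622/2345870599, 152475541/2345870599], P' = [50578895658/2345870599 -3877824687/2345870599 30870807459/2345870599; -3877824687/2345870599 5241024956/2345870599 785987877/2345870599; 30870807459/2345870599 785987877/2345870599 21107732828/2345870599]

step 0: x̄ = F·x = [3, -3, 9]
step 0: P̄ = F·P·Fᵀ + Q = [39 24 -6; 24 21 -10; -6 -10 19]
step 0: y = z − H·x̄ = [-24]
step 0: S = H·P̄·Hᵀ + R = [796]
step 0: K = P̄·Hᵀ·S⁻¹ = [-36/199; -30/199; 89/796]
step 0: x' = x̄ + K·y = [1461/199, 123/199, 1257/199]
step 0: P' = (I − K·H)·P̄ = [2577/199 456/199 2010/199; 456/199 579/199 680/199; 2010/199 680/199 7203/796]
step 1: x̄ = F·x = [-4014/199, -1092/199, -450/199]
step 1: P̄ = F·P·Fᵀ + Q = [20793/199 7470/199 1635/199; 7470/199 5251/199 -1323/199; 1635/199 -1323/199 10295/796]
step 1: y = z − H·x̄ = [-9061/199]
step 1: S = H·P̄·Hᵀ + R = [734219/796]
step 1: K = P̄·Hᵀ·S⁻¹ = [-206484/734219; -117644/734219; 28389/734219]
step 1: x' = x̄ + K·y = [-5408058/734219, 1327664/734219, -2952921/734219]
step 1: P' = (I − K·H)·P̄ = [23154297/734219 -2956206/734219 13396566/734219; -2956206/734219 1986715/734219 -685542/734219; 13396566/734219 -685542/734219 8483479/734219]
step 2: x̄ = F·x = [20207166/734219, 9391050/734219, -200191/734219]
step 2: P̄ = F·P·Fᵀ + Q = [281683473/734219 122817798/734219 6427659/734219; 122817798/734219 59506187/734219 -1262979/734219; 6427659/734219 -1262979/734219 6645724/734219]
step 2: y = z − H·x̄ = [60531224/734219]
step 2: S = H·P̄·Hᵀ + R = [2345870599/734219]
step 2: K = P̄·Hᵀ·S⁻¹ = [-789719565/2345870599; -368436907/2345870599; 9607812/2345870599]
step 2: x' = x̄ + K·y = [-543836754/2345870599, -370119622/2345870599, 152475541/2345870599]
step 2: P' = (I − K·H)·P̄ = [50578895658/2345870599 -3877824687/2345870599 30870807459/2345870599; -3877824687/2345870599 5241024956/2345870599 785987877/2345870599; 30870807459/2345870599 785987877/2345870599 21107732828/2345870599]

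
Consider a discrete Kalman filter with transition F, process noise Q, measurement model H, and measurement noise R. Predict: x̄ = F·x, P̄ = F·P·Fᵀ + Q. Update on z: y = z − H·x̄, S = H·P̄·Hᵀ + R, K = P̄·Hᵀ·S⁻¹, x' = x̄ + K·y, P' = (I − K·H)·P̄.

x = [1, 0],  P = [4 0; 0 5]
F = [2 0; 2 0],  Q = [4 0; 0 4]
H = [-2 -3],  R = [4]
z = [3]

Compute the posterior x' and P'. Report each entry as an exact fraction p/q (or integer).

x̄ = F·x = [2, 2]
P̄ = F·P·Fᵀ + Q = [20 16; 16 20]
y = z − H·x̄ = [13]
S = H·P̄·Hᵀ + R = [456]
K = P̄·Hᵀ·S⁻¹ = [-11/57; -23/114]
x' = x̄ + K·y = [-29/57, -71/114]
P' = (I − K·H)·P̄ = [172/57 -100/57; -100/57 82/57]

x' = [-29/57, -71/114]
P' = [172/57 -100/57; -100/57 82/57]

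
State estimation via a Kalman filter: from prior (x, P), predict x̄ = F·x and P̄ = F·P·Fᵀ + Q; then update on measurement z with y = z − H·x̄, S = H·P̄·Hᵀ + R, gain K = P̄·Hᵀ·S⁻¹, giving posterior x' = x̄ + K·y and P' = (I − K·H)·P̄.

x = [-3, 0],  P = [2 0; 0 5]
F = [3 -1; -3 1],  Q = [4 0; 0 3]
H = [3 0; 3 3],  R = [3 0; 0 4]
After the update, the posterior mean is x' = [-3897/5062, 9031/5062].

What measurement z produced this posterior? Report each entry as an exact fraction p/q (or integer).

x̄ = F·x = [-9, 9]
P̄ = F·P·Fᵀ + Q = [27 -23; -23 26]
S = H·P̄·Hᵀ + R = [246 36; 36 67]
K = P̄·Hᵀ·S⁻¹ = [1665/5062 6/2531; -1649/5062 783/2531]
x' − x̄ = [41661/5062, -36527/5062] = K·y
y = (KᵀK)⁻¹·Kᵀ·(x' − x̄) = [25, 3]
z = y + H·x̄ = [25, 3] + [-27, 0] = [-2, 3]

z = [-2, 3]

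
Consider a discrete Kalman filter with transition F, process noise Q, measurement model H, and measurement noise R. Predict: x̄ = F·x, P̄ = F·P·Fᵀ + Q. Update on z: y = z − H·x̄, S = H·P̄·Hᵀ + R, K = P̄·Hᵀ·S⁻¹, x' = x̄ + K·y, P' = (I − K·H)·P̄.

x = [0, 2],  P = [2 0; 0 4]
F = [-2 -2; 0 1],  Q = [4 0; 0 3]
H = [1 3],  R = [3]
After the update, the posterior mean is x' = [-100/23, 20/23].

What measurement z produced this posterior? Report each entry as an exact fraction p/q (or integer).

z = [-2]

x̄ = F·x = [-4, 2]
P̄ = F·P·Fᵀ + Q = [28 -8; -8 7]
S = H·P̄·Hᵀ + R = [46]
K = P̄·Hᵀ·S⁻¹ = [2/23; 13/46]
x' − x̄ = [-8/23, -26/23] = K·y
y = (KᵀK)⁻¹·Kᵀ·(x' − x̄) = [-4]
z = y + H·x̄ = [-4] + [2] = [-2]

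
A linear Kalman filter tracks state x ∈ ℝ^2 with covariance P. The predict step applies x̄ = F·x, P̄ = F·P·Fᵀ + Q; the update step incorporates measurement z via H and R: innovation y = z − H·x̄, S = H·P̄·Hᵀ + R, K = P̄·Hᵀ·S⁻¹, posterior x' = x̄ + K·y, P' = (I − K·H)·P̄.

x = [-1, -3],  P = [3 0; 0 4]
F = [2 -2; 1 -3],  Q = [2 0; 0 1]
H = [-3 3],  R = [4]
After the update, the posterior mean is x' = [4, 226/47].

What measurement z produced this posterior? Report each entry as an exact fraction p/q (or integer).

x̄ = F·x = [4, 8]
P̄ = F·P·Fᵀ + Q = [30 30; 30 40]
S = H·P̄·Hᵀ + R = [94]
K = P̄·Hᵀ·S⁻¹ = [0; 15/47]
x' − x̄ = [0, -150/47] = K·y
y = (KᵀK)⁻¹·Kᵀ·(x' − x̄) = [-10]
z = y + H·x̄ = [-10] + [12] = [2]

z = [2]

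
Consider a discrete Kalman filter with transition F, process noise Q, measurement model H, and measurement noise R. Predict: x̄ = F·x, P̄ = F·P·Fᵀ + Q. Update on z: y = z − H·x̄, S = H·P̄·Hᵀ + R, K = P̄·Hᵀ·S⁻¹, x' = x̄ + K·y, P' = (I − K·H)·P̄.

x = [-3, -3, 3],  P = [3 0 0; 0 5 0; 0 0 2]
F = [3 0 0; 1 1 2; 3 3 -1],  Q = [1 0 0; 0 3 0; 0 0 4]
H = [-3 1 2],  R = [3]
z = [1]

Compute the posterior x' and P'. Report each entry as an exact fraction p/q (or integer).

x' = [-61/6, 16/9, -283/18]
P' = [847/32 34/3 3257/96; 34/3 139/9 85/9; 3257/96 85/9 13439/288]

x̄ = F·x = [-9, 0, -21]
P̄ = F·P·Fᵀ + Q = [28 9 27; 9 19 20; 27 20 78]
y = z − H·x̄ = [16]
S = H·P̄·Hᵀ + R = [288]
K = P̄·Hᵀ·S⁻¹ = [-7/96; 1/9; 95/288]
x' = x̄ + K·y = [-61/6, 16/9, -283/18]
P' = (I − K·H)·P̄ = [847/32 34/3 3257/96; 34/3 139/9 85/9; 3257/96 85/9 13439/288]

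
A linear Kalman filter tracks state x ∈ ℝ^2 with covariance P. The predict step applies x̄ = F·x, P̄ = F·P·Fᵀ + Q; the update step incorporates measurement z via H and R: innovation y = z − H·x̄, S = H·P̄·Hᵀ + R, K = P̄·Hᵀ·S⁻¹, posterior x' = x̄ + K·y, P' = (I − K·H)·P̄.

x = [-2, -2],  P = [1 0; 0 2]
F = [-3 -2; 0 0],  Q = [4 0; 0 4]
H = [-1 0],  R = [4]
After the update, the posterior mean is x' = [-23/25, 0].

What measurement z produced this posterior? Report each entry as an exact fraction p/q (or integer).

z = [3]

x̄ = F·x = [10, 0]
P̄ = F·P·Fᵀ + Q = [21 0; 0 4]
S = H·P̄·Hᵀ + R = [25]
K = P̄·Hᵀ·S⁻¹ = [-21/25; 0]
x' − x̄ = [-273/25, 0] = K·y
y = (KᵀK)⁻¹·Kᵀ·(x' − x̄) = [13]
z = y + H·x̄ = [13] + [-10] = [3]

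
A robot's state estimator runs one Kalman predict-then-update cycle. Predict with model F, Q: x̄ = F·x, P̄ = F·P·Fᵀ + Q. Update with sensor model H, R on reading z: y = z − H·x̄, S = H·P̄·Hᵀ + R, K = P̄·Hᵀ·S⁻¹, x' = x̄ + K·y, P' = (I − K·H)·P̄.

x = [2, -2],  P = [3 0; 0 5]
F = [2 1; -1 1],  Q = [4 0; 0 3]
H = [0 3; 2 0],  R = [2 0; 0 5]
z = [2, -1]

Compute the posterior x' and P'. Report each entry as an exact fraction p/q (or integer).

x' = [-3424/8953, 5158/8953]
P' = [10560/8953 -10/8953; -10/8953 1950/8953]

x̄ = F·x = [2, -4]
P̄ = F·P·Fᵀ + Q = [21 -1; -1 11]
y = z − H·x̄ = [14, -5]
S = H·P̄·Hᵀ + R = [101 -6; -6 89]
K = P̄·Hᵀ·S⁻¹ = [-15/8953 4224/8953; 2925/8953 -4/8953]
x' = x̄ + K·y = [-3424/8953, 5158/8953]
P' = (I − K·H)·P̄ = [10560/8953 -10/8953; -10/8953 1950/8953]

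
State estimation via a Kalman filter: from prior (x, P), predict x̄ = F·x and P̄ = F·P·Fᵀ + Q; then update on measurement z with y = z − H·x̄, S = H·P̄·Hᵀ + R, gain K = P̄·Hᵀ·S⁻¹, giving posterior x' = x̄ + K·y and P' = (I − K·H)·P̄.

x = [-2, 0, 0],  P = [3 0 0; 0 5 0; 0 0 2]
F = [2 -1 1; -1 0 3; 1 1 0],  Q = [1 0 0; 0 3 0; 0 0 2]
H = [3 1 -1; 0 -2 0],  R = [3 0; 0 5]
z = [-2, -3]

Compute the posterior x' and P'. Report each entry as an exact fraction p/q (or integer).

x' = [-37064/19001, 29854/19001, -41356/19001]
P' = [28439/19001 -7965/19001 59475/19001; -7965/19001 22395/19001 -1905/19001; 59475/19001 -1905/19001 178578/19001]

x̄ = F·x = [-4, 2, -2]
P̄ = F·P·Fᵀ + Q = [20 0 1; 0 24 -3; 1 -3 10]
y = z − H·x̄ = [6, 1]
S = H·P̄·Hᵀ + R = [217 -54; -54 101]
K = P̄·Hᵀ·S⁻¹ = [5959/19001 3186/19001; 135/19001 -8958/19001; -686/19001 762/19001]
x' = x̄ + K·y = [-37064/19001, 29854/19001, -41356/19001]
P' = (I − K·H)·P̄ = [28439/19001 -7965/19001 59475/19001; -7965/19001 22395/19001 -1905/19001; 59475/19001 -1905/19001 178578/19001]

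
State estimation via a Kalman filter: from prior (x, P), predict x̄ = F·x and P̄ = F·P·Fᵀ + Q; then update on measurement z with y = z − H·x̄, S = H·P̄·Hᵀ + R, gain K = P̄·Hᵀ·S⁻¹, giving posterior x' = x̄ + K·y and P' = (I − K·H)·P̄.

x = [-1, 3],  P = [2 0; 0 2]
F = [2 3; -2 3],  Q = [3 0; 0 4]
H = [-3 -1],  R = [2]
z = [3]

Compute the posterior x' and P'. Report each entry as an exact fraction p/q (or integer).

x' = [-924/353, 1783/353]
P' = [828/353 -2290/353; -2290/353 6990/353]

x̄ = F·x = [7, 11]
P̄ = F·P·Fᵀ + Q = [29 10; 10 30]
y = z − H·x̄ = [35]
S = H·P̄·Hᵀ + R = [353]
K = P̄·Hᵀ·S⁻¹ = [-97/353; -60/353]
x' = x̄ + K·y = [-924/353, 1783/353]
P' = (I − K·H)·P̄ = [828/353 -2290/353; -2290/353 6990/353]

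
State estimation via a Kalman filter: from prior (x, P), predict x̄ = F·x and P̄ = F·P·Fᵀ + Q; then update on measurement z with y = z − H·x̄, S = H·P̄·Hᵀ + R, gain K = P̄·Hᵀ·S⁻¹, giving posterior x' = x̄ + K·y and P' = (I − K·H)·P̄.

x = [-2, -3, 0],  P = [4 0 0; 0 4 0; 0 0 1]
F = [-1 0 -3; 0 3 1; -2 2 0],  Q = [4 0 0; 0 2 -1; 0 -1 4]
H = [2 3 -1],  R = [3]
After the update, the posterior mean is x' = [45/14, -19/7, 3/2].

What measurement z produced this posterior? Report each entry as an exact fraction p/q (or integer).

x̄ = F·x = [2, -9, -2]
P̄ = F·P·Fᵀ + Q = [17 -3 8; -3 39 23; 8 23 36]
S = H·P̄·Hᵀ + R = [252]
K = P̄·Hᵀ·S⁻¹ = [17/252; 22/63; 7/36]
x' − x̄ = [17/14, 44/7, 7/2] = K·y
y = (KᵀK)⁻¹·Kᵀ·(x' − x̄) = [18]
z = y + H·x̄ = [18] + [-21] = [-3]

z = [-3]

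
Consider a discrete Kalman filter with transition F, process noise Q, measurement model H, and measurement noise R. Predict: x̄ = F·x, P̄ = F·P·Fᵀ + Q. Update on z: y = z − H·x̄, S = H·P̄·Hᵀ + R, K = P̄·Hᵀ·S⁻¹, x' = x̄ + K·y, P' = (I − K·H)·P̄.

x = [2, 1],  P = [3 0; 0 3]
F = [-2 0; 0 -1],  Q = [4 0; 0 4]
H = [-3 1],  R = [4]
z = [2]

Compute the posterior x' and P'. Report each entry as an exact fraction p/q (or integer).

x̄ = F·x = [-4, -1]
P̄ = F·P·Fᵀ + Q = [16 0; 0 7]
y = z − H·x̄ = [-9]
S = H·P̄·Hᵀ + R = [155]
K = P̄·Hᵀ·S⁻¹ = [-48/155; 7/155]
x' = x̄ + K·y = [-188/155, -218/155]
P' = (I − K·H)·P̄ = [176/155 336/155; 336/155 1036/155]

x' = [-188/155, -218/155]
P' = [176/155 336/155; 336/155 1036/155]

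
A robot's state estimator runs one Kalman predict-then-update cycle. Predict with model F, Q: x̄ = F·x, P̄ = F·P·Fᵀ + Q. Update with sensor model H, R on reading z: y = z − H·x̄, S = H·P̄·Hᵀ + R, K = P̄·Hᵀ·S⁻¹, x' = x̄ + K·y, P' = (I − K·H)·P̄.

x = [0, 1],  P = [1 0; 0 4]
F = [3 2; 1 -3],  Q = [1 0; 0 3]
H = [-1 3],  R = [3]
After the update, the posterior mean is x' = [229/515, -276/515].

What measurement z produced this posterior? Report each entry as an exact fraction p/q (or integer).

x̄ = F·x = [2, -3]
P̄ = F·P·Fᵀ + Q = [26 -21; -21 40]
S = H·P̄·Hᵀ + R = [515]
K = P̄·Hᵀ·S⁻¹ = [-89/515; 141/515]
x' − x̄ = [-801/515, 1269/515] = K·y
y = (KᵀK)⁻¹·Kᵀ·(x' − x̄) = [9]
z = y + H·x̄ = [9] + [-11] = [-2]

z = [-2]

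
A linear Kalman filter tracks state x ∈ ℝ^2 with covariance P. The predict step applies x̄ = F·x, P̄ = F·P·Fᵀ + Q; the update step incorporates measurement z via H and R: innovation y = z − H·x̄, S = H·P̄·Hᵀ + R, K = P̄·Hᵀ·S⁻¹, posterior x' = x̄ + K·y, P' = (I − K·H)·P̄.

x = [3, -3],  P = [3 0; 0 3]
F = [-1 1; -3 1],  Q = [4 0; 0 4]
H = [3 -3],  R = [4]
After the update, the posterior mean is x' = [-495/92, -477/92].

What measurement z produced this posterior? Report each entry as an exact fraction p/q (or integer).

z = [-1]

x̄ = F·x = [-6, -12]
P̄ = F·P·Fᵀ + Q = [10 12; 12 34]
S = H·P̄·Hᵀ + R = [184]
K = P̄·Hᵀ·S⁻¹ = [-3/92; -33/92]
x' − x̄ = [57/92, 627/92] = K·y
y = (KᵀK)⁻¹·Kᵀ·(x' − x̄) = [-19]
z = y + H·x̄ = [-19] + [18] = [-1]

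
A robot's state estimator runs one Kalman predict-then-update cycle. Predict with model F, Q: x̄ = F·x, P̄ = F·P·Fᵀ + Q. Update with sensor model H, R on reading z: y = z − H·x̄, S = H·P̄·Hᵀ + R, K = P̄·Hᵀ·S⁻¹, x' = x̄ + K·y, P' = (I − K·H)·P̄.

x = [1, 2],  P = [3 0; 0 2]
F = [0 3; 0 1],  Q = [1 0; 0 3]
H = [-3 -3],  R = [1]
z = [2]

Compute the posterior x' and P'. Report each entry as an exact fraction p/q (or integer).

x' = [0, -16/25]
P' = [22/13 -21/13; -21/13 536/325]

x̄ = F·x = [6, 2]
P̄ = F·P·Fᵀ + Q = [19 6; 6 5]
y = z − H·x̄ = [26]
S = H·P̄·Hᵀ + R = [325]
K = P̄·Hᵀ·S⁻¹ = [-3/13; -33/325]
x' = x̄ + K·y = [0, -16/25]
P' = (I − K·H)·P̄ = [22/13 -21/13; -21/13 536/325]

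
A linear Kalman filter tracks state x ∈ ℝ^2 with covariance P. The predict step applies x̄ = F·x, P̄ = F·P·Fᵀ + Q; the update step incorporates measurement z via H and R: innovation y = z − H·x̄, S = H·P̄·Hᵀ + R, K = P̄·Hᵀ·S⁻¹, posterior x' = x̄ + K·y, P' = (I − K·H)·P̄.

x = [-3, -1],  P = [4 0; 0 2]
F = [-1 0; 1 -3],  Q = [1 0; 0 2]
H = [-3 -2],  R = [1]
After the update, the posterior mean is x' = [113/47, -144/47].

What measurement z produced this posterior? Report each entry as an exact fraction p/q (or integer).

x̄ = F·x = [3, 0]
P̄ = F·P·Fᵀ + Q = [5 -4; -4 24]
S = H·P̄·Hᵀ + R = [94]
K = P̄·Hᵀ·S⁻¹ = [-7/94; -18/47]
x' − x̄ = [-28/47, -144/47] = K·y
y = (KᵀK)⁻¹·Kᵀ·(x' − x̄) = [8]
z = y + H·x̄ = [8] + [-9] = [-1]

z = [-1]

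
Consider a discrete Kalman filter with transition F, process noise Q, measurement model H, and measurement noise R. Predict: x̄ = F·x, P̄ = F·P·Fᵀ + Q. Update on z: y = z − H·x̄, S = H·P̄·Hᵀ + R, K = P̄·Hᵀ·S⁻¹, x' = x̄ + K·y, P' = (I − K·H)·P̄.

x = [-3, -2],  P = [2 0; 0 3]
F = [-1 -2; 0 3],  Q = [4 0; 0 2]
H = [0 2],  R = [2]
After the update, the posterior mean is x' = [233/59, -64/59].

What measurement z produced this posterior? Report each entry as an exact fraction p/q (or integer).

x̄ = F·x = [7, -6]
P̄ = F·P·Fᵀ + Q = [18 -18; -18 29]
S = H·P̄·Hᵀ + R = [118]
K = P̄·Hᵀ·S⁻¹ = [-18/59; 29/59]
x' − x̄ = [-180/59, 290/59] = K·y
y = (KᵀK)⁻¹·Kᵀ·(x' − x̄) = [10]
z = y + H·x̄ = [10] + [-12] = [-2]

z = [-2]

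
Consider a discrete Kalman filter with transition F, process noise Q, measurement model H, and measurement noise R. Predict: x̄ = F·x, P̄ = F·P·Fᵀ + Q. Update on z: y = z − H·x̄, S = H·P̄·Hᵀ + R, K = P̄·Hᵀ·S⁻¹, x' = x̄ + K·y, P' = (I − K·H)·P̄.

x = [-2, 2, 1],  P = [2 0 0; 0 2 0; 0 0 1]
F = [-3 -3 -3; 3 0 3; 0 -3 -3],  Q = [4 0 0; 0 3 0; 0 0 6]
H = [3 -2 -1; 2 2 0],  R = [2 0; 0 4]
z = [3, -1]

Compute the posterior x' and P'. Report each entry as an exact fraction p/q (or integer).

x' = [-916/1063, 2055/17008, -12465/2126]
P' = [1145/1063 -609/1063 4203/1063; -609/1063 8727/8504 -3564/1063; 4203/1063 -3564/1063 19617/1063]

x̄ = F·x = [-3, -3, -9]
P̄ = F·P·Fᵀ + Q = [49 -27 27; -27 30 -9; 27 -9 33]
y = z − H·x̄ = [-3, 11]
S = H·P̄·Hᵀ + R = [722 84; 84 104]
K = P̄·Hᵀ·S⁻¹ = [225/1063 268/1063; -1779/8504 3855/17008; 60/1063 639/2126]
x' = x̄ + K·y = [-916/1063, 2055/17008, -12465/2126]
P' = (I − K·H)·P̄ = [1145/1063 -609/1063 4203/1063; -609/1063 8727/8504 -3564/1063; 4203/1063 -3564/1063 19617/1063]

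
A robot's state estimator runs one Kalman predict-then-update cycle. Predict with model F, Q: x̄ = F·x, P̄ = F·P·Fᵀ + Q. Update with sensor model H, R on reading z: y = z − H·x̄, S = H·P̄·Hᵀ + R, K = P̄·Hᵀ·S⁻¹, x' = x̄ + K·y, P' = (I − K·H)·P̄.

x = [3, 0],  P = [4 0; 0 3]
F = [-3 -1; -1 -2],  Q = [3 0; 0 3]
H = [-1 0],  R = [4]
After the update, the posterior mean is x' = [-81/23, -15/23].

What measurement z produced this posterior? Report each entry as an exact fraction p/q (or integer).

x̄ = F·x = [-9, -3]
P̄ = F·P·Fᵀ + Q = [42 18; 18 19]
S = H·P̄·Hᵀ + R = [46]
K = P̄·Hᵀ·S⁻¹ = [-21/23; -9/23]
x' − x̄ = [126/23, 54/23] = K·y
y = (KᵀK)⁻¹·Kᵀ·(x' − x̄) = [-6]
z = y + H·x̄ = [-6] + [9] = [3]

z = [3]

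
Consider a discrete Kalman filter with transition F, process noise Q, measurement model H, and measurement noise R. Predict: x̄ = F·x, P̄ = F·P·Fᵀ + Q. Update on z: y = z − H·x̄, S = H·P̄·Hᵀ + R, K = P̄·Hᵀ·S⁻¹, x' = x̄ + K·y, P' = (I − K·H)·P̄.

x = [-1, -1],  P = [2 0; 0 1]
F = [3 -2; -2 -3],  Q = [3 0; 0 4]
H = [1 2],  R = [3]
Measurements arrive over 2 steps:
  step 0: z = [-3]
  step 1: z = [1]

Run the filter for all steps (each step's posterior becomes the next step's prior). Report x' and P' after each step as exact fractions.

step 0: x' = [-61/22, 1/11], P' = [2031/88 -249/22; -249/22 69/11]
step 1: x' = [-224599/23359, 17731/3337], P' = [1626729/23359 -110856/3337; -110856/3337 55233/3337]

step 0: x̄ = F·x = [-1, 5]
step 0: P̄ = F·P·Fᵀ + Q = [25 -6; -6 21]
step 0: y = z − H·x̄ = [-12]
step 0: S = H·P̄·Hᵀ + R = [88]
step 0: K = P̄·Hᵀ·S⁻¹ = [13/88; 9/22]
step 0: x' = x̄ + K·y = [-61/22, 1/11]
step 0: P' = (I − K·H)·P̄ = [2031/88 -249/22; -249/22 69/11]
step 1: x̄ = F·x = [-17/2, 58/11]
step 1: P̄ = F·P·Fᵀ + Q = [2973/8 -177/4; -177/4 373/22]
step 1: y = z − H·x̄ = [-23/22]
step 1: S = H·P̄·Hᵀ + R = [23359/88]
step 1: K = P̄·Hᵀ·S⁻¹ = [24915/23359; -130/3337]
step 1: x' = x̄ + K·y = [-224599/23359, 17731/3337]
step 1: P' = (I − K·H)·P̄ = [1626729/23359 -110856/3337; -110856/3337 55233/3337]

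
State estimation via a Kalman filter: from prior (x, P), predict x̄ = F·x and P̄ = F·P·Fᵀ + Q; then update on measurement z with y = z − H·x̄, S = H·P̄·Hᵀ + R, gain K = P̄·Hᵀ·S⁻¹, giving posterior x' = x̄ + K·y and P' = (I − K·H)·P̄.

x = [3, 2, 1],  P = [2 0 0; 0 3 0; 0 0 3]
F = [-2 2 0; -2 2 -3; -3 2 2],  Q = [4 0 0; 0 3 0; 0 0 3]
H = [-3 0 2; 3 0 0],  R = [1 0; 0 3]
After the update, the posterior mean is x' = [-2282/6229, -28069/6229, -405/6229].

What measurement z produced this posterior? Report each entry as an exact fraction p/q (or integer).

x̄ = F·x = [-2, -5, -3]
P̄ = F·P·Fᵀ + Q = [24 20 24; 20 50 6; 24 6 45]
S = H·P̄·Hᵀ + R = [109 -72; -72 219]
K = P̄·Hᵀ·S⁻¹ = [-24/6229 2040/6229; -2064/6229 1028/6229; 3042/6229 3048/6229]
x' − x̄ = [10176/6229, 3076/6229, 18282/6229] = K·y
y = (KᵀK)⁻¹·Kᵀ·(x' − x̄) = [1, 5]
z = y + H·x̄ = [1, 5] + [0, -6] = [1, -1]

z = [1, -1]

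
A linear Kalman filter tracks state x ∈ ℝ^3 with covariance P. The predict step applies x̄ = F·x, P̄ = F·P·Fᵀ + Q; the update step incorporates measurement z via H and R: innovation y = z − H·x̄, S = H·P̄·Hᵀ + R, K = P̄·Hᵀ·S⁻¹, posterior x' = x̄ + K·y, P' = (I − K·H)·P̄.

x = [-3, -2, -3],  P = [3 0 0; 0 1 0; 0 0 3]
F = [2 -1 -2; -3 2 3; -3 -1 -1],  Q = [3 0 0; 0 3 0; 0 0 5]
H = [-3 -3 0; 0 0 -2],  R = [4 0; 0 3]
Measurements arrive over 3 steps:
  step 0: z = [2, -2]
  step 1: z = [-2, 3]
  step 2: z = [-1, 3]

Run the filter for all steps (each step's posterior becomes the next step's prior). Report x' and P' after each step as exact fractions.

step 0: x̄ = F·x = [2, -4, 14]
step 0: P̄ = F·P·Fᵀ + Q = [28 -38 -11; -38 61 16; -11 16 36]
step 0: y = z − H·x̄ = [-4, 26]
step 0: S = H·P̄·Hᵀ + R = [121 30; 30 147]
step 0: K = P̄·Hᵀ·S⁻¹ = [1250/5629 1762/16887; -3061/5629 -1802/16887; -15/5629 -2754/5629]
step 0: x' = x̄ + K·y = [64586/16887, -77668/16887, 7262/5629]
step 0: P' = (I − K·H)·P̄ = [321572/16887 -326572/16887 -881/5629; -326572/16887 338816/16887 901/5629; -881/5629 901/5629 4131/5629]
step 1: x̄ = F·x = [163268/16887, -283736/16887, -137876/16887]
step 1: P̄ = F·P·Fᵀ + Q = [3063581/16887 -5018063/16887 -1894865/16887; -5018063/16887 8410484/16887 3161396/16887; -1894865/16887 3161396/16887 1359908/16887]
step 1: y = z − H·x̄ = [-131726/5629, -225091/16887]
step 1: S = H·P̄·Hᵀ + R = [4336333/5629 2533062/5629; 2533062/5629 5490293/16887]
step 1: K = P̄·Hᵀ·S⁻¹ = [200934054/809829353 280877422/809829353; -463556781/809829353 -291009670/809829353; -11398779/809829353 -385401178/809829353]
step 1: x' = x̄ + K·y = [-616360430/809829353, 1119995140/809829353, -1208097864/809829353]
step 1: P' = (I − K·H)·P̄ = [14115133027/809829353 -14383045099/809829353 -421316133/809829353; -14383045099/809829353 15001120807/809829353 436514505/809829353; -421316133/809829353 436514505/809829353 578101767/809829353]
step 2: x̄ = F·x = [63479728/809829353, 464777978/809829353, 1937184014/809829353]
step 2: P̄ = F·P·Fᵀ + Q = [138852315522/809829353 -226954361202/809829353 -83292239937/809829353; -226954361202/809829353 380091490075/809829353 138794109898/809829353; -83292239937/809829353 138794109898/809829353 58711428200/809829353]
step 2: y = z − H·x̄ = [774943765/809829353, 6303856087/809829353]
step 2: S = H·P̄·Hᵀ + R = [588555066149/809829353 333011219766/809829353; 333011219766/809829353 237275200859/809829353]
step 2: K = P̄·Hᵀ·S⁻¹ = [8938662065892/35505071457995 12381905455962/35505071457995; -4091463790149/7101014291599 -2565184083130/7101014291599; -499516829649/35505071457995 -16869703129774/35505071457995]
step 2: x' = x̄ + K·y = [107719684978378/35505071457995, -19807642841041/7101014291599, -46863479606181/35505071457995]
step 2: P' = (I − K·H)·P̄ = [623322508222674/35505071457995 -127048144862106/7101014291599 -18572858183943/35505071457995; -127048144862106/7101014291599 132503429915638/7101014291599 3847776124695/7101014291599; -18572858183943/35505071457995 3847776124695/7101014291599 25304554694661/35505071457995]

step 0: x' = [64586/16887, -77668/16887, 7262/5629], P' = [321572/16887 -326572/16887 -881/5629; -326572/16887 338816/16887 901/5629; -881/5629 901/5629 4131/5629]
step 1: x' = [-616360430/809829353, 1119995140/809829353, -1208097864/809829353], P' = [14115133027/809829353 -14383045099/809829353 -421316133/809829353; -14383045099/809829353 15001120807/809829353 436514505/809829353; -421316133/809829353 436514505/809829353 578101767/809829353]
step 2: x' = [107719684978378/35505071457995, -19807642841041/7101014291599, -46863479606181/35505071457995], P' = [623322508222674/35505071457995 -127048144862106/7101014291599 -18572858183943/35505071457995; -127048144862106/7101014291599 132503429915638/7101014291599 3847776124695/7101014291599; -18572858183943/35505071457995 3847776124695/7101014291599 25304554694661/35505071457995]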